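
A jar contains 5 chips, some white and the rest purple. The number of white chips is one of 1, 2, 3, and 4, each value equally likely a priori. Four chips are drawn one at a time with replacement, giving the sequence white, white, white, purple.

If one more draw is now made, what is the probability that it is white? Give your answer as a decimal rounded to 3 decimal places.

0.644

The likelihood of the observed sequence under each hypothesis: P(data | r = 1) = (1/5)(1/5)(1/5)(4/5) = 0.0064; P(data | r = 2) = (2/5)(2/5)(2/5)(3/5) = 0.0384; P(data | r = 3) = (3/5)(3/5)(3/5)(2/5) = 0.0864; P(data | r = 4) = (4/5)(4/5)(4/5)(1/5) = 0.1024.
The prior-weighted likelihoods are 1/4 · 0.0064 = 0.0016, 1/4 · 0.0384 = 0.0096, 1/4 · 0.0864 = 0.0216, 1/4 · 0.1024 = 0.0256; these sum to 0.0584.
Dividing through by the total gives posterior P(r = 1 | data) = 0.027397, P(r = 2 | data) = 0.16438, P(r = 3 | data) = 0.36986, P(r = 4 | data) = 0.43836.
So P(white next | data) = Σ P(white next | H) P(H | data) = (1/5)(0.027397) + (2/5)(0.16438) + (3/5)(0.36986) + (4/5)(0.43836) = 0.64384.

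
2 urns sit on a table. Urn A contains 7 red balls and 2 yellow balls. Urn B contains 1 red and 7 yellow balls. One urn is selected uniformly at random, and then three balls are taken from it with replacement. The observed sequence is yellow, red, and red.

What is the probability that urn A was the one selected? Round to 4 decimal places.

For each hypothesis, P(data | H) works out to: P(data | urn A) = (2/9)(7/9)(7/9) = 0.13443; P(data | urn B) = (7/8)(1/8)(1/8) = 0.013672.
Multiplying each by its prior: 1/2 · 0.13443 = 0.067215, 1/2 · 0.013672 = 0.0068359; with total 0.074051.
By Bayes' rule, P(urn A | data) = (0.067215) / (0.074051) = 0.90769.

0.9077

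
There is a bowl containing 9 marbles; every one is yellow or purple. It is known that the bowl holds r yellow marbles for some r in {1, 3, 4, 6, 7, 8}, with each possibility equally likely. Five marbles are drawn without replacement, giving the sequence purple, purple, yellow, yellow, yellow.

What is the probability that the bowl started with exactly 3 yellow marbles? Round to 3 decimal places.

0.100

For each hypothesis, P(data | H) works out to: P(data | r = 1) = (8/9)(7/8)(1/7)(0/6) = 0; P(data | r = 3) = (6/9)(5/8)(3/7)(2/6)(1/5) = 1/84; P(data | r = 4) = (5/9)(4/8)(4/7)(3/6)(2/5) = 2/63; P(data | r = 6) = (3/9)(2/8)(6/7)(5/6)(4/5) = 1/21; P(data | r = 7) = (2/9)(1/8)(7/7)(6/6)(5/5) = 1/36; P(data | r = 8) = (1/9)(0/8) = 0.
Weighting by the prior gives 1/6 · 0 = 0, 1/6 · 1/84 = 1/504, 1/6 · 2/63 = 1/189, 1/6 · 1/21 = 1/126, 1/6 · 1/36 = 1/216, 1/6 · 0 = 0; these sum to 5/252.
Therefore the posterior P(r = 3 | data) = (1/504) / (5/252) = 1/10.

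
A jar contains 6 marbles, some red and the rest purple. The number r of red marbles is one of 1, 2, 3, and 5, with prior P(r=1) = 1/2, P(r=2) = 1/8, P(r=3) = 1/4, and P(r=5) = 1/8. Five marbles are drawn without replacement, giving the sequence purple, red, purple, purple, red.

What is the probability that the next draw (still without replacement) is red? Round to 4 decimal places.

For each hypothesis, P(data | H) works out to: P(data | r = 1) = (5/6)(1/5)(4/4)(3/3)(0/2) = 0; P(data | r = 2) = (4/6)(2/5)(3/4)(2/3)(1/2) = 1/15; P(data | r = 3) = (3/6)(3/5)(2/4)(1/3)(2/2) = 1/20; P(data | r = 5) = (1/6)(5/5)(0/4) = 0.
The prior-weighted likelihoods are 1/2 · 0 = 0, 1/8 · 1/15 = 1/120, 1/4 · 1/20 = 1/80, 1/8 · 0 = 0; summing to 1/48.
Normalising, the posterior is P(r = 1 | data) = 0, P(r = 2 | data) = 2/5, P(r = 3 | data) = 3/5, P(r = 5 | data) = 0.
The predictive probability is P(red next | data) = (0)(2/5) + (1)(3/5) = 3/5.

0.6000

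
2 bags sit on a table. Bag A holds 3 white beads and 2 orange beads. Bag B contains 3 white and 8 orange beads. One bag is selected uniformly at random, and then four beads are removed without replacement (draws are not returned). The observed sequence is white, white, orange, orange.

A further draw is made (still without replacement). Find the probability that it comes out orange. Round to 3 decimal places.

For each hypothesis, P(data | H) works out to: P(data | bag A) = (3/5)(2/4)(2/3)(1/2) = 1/10; P(data | bag B) = (3/11)(2/10)(8/9)(7/8) = 7/165.
Multiplying each by its prior: 1/2 · 1/10 = 1/20, 1/2 · 7/165 = 7/330; summing to 47/660.
Dividing through by the total gives posterior P(bag A | data) = 33/47, P(bag B | data) = 14/47.
Averaging over the posterior, P(orange next | data) = (0)(33/47) + (6/7)(14/47) = 12/47.

0.255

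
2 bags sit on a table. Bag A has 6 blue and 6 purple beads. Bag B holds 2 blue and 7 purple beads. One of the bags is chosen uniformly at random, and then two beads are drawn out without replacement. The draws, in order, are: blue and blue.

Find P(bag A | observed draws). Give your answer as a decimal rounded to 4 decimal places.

0.8911

For each hypothesis, P(data | H) works out to: P(data | bag A) = (6/12)(5/11) = 5/22; P(data | bag B) = (2/9)(1/8) = 1/36.
Weighting by the prior gives 1/2 · 5/22 = 5/44, 1/2 · 1/36 = 1/72; summing to 101/792.
So P(bag A | data) = (5/44) / (101/792) = 90/101.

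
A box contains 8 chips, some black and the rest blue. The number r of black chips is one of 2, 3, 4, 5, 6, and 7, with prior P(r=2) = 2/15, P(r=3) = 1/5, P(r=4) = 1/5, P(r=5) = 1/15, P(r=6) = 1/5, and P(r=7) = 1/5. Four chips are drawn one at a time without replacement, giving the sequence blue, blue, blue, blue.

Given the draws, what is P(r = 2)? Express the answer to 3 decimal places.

Under each hypothesis, the probability of the observed sequence is: P(data | r = 2) = (6/8)(5/7)(4/6)(3/5) = 3/14; P(data | r = 3) = (5/8)(4/7)(3/6)(2/5) = 1/14; P(data | r = 4) = (4/8)(3/7)(2/6)(1/5) = 1/70; P(data | r = 5) = (3/8)(2/7)(1/6)(0/5) = 0; P(data | r = 6) = (2/8)(1/7)(0/6) = 0; P(data | r = 7) = (1/8)(0/7) = 0.
Multiplying each by its prior: 2/15 · 3/14 = 1/35, 1/5 · 1/14 = 1/70, 1/5 · 1/70 = 1/350, 1/15 · 0 = 0, 1/5 · 0 = 0, 1/5 · 0 = 0; these sum to 8/175.
Hence P(r = 2 | data) = (1/35) / (8/175) = 5/8.

0.625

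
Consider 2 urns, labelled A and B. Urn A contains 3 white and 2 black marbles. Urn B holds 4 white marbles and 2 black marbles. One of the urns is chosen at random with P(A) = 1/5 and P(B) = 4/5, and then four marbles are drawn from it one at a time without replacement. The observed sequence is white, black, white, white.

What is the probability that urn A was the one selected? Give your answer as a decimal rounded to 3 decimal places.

The likelihood of the observed sequence under each hypothesis: P(data | urn A) = (3/5)(2/4)(2/3)(1/2) = 1/10; P(data | urn B) = (4/6)(2/5)(3/4)(2/3) = 2/15.
Weighting by the prior gives 1/5 · 1/10 = 1/50, 4/5 · 2/15 = 8/75; summing to 19/150.
By Bayes' rule, P(urn A | data) = (1/50) / (19/150) = 3/19.

0.158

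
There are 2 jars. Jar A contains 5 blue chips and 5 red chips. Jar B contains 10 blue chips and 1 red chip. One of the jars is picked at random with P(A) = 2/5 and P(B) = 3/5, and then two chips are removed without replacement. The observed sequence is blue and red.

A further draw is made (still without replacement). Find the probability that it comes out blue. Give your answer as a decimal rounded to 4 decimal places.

0.6646

Compute the likelihood of the observed sequence for each case: P(data | jar A) = (5/10)(5/9) = 5/18; P(data | jar B) = (10/11)(1/10) = 1/11.
Weighting by the prior gives 2/5 · 5/18 = 1/9, 3/5 · 1/11 = 3/55; summing to 82/495.
Normalising, the posterior is P(jar A | data) = 55/82, P(jar B | data) = 27/82.
Averaging over the posterior, P(blue next | data) = (1/2)(55/82) + (1)(27/82) = 109/164.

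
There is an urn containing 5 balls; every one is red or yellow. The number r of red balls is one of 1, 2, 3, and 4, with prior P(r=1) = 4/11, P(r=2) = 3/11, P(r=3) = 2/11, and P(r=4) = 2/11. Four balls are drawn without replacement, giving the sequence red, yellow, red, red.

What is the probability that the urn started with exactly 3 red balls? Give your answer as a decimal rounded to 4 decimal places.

0.3333

For each hypothesis, P(data | H) works out to: P(data | r = 1) = (1/5)(4/4)(0/3) = 0; P(data | r = 2) = (2/5)(3/4)(1/3)(0/2) = 0; P(data | r = 3) = (3/5)(2/4)(2/3)(1/2) = 1/10; P(data | r = 4) = (4/5)(1/4)(3/3)(2/2) = 1/5.
Weighting by the prior gives 4/11 · 0 = 0, 3/11 · 0 = 0, 2/11 · 1/10 = 1/55, 2/11 · 1/5 = 2/55; these sum to 3/55.
Therefore the posterior P(r = 3 | data) = (1/55) / (3/55) = 1/3.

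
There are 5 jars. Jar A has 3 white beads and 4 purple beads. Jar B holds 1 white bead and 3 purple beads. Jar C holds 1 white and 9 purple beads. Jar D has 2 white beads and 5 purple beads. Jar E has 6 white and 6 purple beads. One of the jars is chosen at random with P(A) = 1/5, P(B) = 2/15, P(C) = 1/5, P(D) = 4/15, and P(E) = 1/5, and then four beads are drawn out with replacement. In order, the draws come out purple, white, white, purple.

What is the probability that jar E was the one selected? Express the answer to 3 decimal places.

For each hypothesis, P(data | H) works out to: P(data | jar A) = (4/7)(3/7)(3/7)(4/7) = 0.059975; P(data | jar B) = (3/4)(1/4)(1/4)(3/4) = 0.035156; P(data | jar C) = (9/10)(1/10)(1/10)(9/10) = 0.0081; P(data | jar D) = (5/7)(2/7)(2/7)(5/7) = 0.041649; P(data | jar E) = (6/12)(6/12)(6/12)(6/12) = 0.0625.
Multiplying each by its prior: 1/5 · 0.059975 = 0.011995, 2/15 · 0.035156 = 0.0046875, 1/5 · 0.0081 = 0.00162, 4/15 · 0.041649 = 0.011106, 1/5 · 0.0625 = 0.0125; with total 0.041909.
Hence P(jar E | data) = (0.0125) / (0.041909) = 0.29827.

0.298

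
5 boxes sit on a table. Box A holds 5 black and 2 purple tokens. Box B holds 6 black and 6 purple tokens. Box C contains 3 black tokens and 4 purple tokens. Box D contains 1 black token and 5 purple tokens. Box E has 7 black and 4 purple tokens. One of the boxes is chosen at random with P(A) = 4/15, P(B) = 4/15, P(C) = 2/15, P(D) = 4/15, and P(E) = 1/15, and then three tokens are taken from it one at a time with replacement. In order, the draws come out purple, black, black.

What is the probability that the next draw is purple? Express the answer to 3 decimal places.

The likelihood of the observed sequence under each hypothesis: P(data | box A) = (2/7)(5/7)(5/7) = 0.14577; P(data | box B) = (6/12)(6/12)(6/12) = 0.125; P(data | box C) = (4/7)(3/7)(3/7) = 0.10496; P(data | box D) = (5/6)(1/6)(1/6) = 0.023148; P(data | box E) = (4/11)(7/11)(7/11) = 0.14726.
Multiplying each by its prior: 4/15 · 0.14577 = 0.038873, 4/15 · 0.125 = 0.033333, 2/15 · 0.10496 = 0.013994, 4/15 · 0.023148 = 0.0061728, 1/15 · 0.14726 = 0.0098172; with total 0.10219.
Normalising, the posterior is P(box A | data) = 0.3804, P(box B | data) = 0.32619, P(box C | data) = 0.13694, P(box D | data) = 0.060405, P(box E | data) = 0.096068.
The predictive probability is P(purple next | data) = (2/7)(0.3804) + (1/2)(0.32619) + (4/7)(0.13694) + (5/6)(0.060405) + (4/11)(0.096068) = 0.4353.

0.435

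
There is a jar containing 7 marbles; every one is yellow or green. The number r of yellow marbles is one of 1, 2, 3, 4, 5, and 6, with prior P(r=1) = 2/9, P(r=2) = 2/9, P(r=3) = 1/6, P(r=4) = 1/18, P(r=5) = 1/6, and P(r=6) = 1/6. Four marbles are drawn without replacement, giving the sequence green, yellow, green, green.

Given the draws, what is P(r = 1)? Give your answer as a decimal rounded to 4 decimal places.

0.4000

For each hypothesis, P(data | H) works out to: P(data | r = 1) = (6/7)(1/6)(5/5)(4/4) = 1/7; P(data | r = 2) = (5/7)(2/6)(4/5)(3/4) = 1/7; P(data | r = 3) = (4/7)(3/6)(3/5)(2/4) = 3/35; P(data | r = 4) = (3/7)(4/6)(2/5)(1/4) = 1/35; P(data | r = 5) = (2/7)(5/6)(1/5)(0/4) = 0; P(data | r = 6) = (1/7)(6/6)(0/5) = 0.
The prior-weighted likelihoods are 2/9 · 1/7 = 2/63, 2/9 · 1/7 = 2/63, 1/6 · 3/35 = 1/70, 1/18 · 1/35 = 1/630, 1/6 · 0 = 0, 1/6 · 0 = 0; summing to 5/63.
So P(r = 1 | data) = (2/63) / (5/63) = 2/5.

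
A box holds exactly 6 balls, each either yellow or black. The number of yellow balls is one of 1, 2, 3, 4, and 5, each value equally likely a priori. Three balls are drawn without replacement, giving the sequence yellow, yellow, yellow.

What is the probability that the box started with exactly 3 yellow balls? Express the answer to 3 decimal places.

Under each hypothesis, the probability of the observed sequence is: P(data | r = 1) = (1/6)(0/5) = 0; P(data | r = 2) = (2/6)(1/5)(0/4) = 0; P(data | r = 3) = (3/6)(2/5)(1/4) = 1/20; P(data | r = 4) = (4/6)(3/5)(2/4) = 1/5; P(data | r = 5) = (5/6)(4/5)(3/4) = 1/2.
Weighting by the prior gives 1/5 · 0 = 0, 1/5 · 0 = 0, 1/5 · 1/20 = 1/100, 1/5 · 1/5 = 1/25, 1/5 · 1/2 = 1/10; with total 3/20.
Hence P(r = 3 | data) = (1/100) / (3/20) = 1/15.

0.067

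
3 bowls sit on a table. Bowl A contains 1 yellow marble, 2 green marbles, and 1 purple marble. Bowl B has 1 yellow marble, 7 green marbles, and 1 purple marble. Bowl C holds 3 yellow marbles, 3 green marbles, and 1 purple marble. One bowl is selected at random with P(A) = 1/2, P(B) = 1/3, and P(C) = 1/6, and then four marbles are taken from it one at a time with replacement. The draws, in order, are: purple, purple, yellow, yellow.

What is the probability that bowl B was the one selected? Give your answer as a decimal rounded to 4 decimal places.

0.0193

Compute the likelihood of the observed sequence for each case: P(data | bowl A) = (1/4)(1/4)(1/4)(1/4) = 0.0039062; P(data | bowl B) = (1/9)(1/9)(1/9)(1/9) = 0.00015242; P(data | bowl C) = (1/7)(1/7)(3/7)(3/7) = 0.0037484.
Weighting by the prior gives 1/2 · 0.0039062 = 0.0019531, 1/3 · 0.00015242 = 5.0805e-05, 1/6 · 0.0037484 = 0.00062474; these sum to 0.0026287.
By Bayes' rule, P(bowl B | data) = (5.0805e-05) / (0.0026287) = 0.019327.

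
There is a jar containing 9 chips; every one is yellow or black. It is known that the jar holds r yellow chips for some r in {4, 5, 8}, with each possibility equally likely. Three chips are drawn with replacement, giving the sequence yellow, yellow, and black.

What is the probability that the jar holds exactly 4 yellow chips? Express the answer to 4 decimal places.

Compute the likelihood of the observed sequence for each case: P(data | r = 4) = (4/9)(4/9)(5/9) = 0.10974; P(data | r = 5) = (5/9)(5/9)(4/9) = 0.13717; P(data | r = 8) = (8/9)(8/9)(1/9) = 0.087791.
Weighting by the prior gives 1/3 · 0.10974 = 0.03658, 1/3 · 0.13717 = 0.045725, 1/3 · 0.087791 = 0.029264; summing to 0.11157.
By Bayes' rule, P(r = 4 | data) = (0.03658) / (0.11157) = 0.32787.

0.3279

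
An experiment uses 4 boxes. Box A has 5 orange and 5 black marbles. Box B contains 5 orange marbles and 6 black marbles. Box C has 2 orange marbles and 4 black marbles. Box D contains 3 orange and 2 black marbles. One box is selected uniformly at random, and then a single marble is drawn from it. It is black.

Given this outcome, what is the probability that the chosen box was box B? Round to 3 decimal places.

The likelihood of this draw under each hypothesis: P(data | box A) = (5/10) = 0.5; P(data | box B) = (6/11) = 0.54545; P(data | box C) = (4/6) = 0.66667; P(data | box D) = (2/5) = 0.4.
Weighting by the prior gives 1/4 · 0.5 = 0.125, 1/4 · 0.54545 = 0.13636, 1/4 · 0.66667 = 0.16667, 1/4 · 0.4 = 0.1; summing to 0.52803.
Hence P(box B | data) = (0.13636) / (0.52803) = 0.25825.

0.258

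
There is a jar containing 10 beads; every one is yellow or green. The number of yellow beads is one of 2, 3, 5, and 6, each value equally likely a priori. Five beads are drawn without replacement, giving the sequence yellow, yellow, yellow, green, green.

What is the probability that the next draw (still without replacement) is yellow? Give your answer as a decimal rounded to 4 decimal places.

Under each hypothesis, the probability of the observed sequence is: P(data | r = 2) = (2/10)(1/9)(0/8) = 0; P(data | r = 3) = (3/10)(2/9)(1/8)(7/7)(6/6) = 0.0083333; P(data | r = 5) = (5/10)(4/9)(3/8)(5/7)(4/6) = 0.039683; P(data | r = 6) = (6/10)(5/9)(4/8)(4/7)(3/6) = 0.047619.
Multiplying each by its prior: 1/4 · 0 = 0, 1/4 · 0.0083333 = 0.0020833, 1/4 · 0.039683 = 0.0099206, 1/4 · 0.047619 = 0.011905; with total 0.023909.
Dividing through by the total gives posterior P(r = 2 | data) = 0, P(r = 3 | data) = 0.087137, P(r = 5 | data) = 0.41494, P(r = 6 | data) = 0.49793.
The predictive probability is P(yellow next | data) = (0)(0.087137) + (2/5)(0.41494) + (3/5)(0.49793) = 0.46473.

0.4647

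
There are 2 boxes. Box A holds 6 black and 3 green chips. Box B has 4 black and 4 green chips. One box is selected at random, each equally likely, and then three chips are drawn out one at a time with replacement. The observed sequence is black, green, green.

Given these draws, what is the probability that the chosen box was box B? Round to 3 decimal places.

0.628

Under each hypothesis, the probability of the observed sequence is: P(data | box A) = (6/9)(3/9)(3/9) = 2/27; P(data | box B) = (4/8)(4/8)(4/8) = 1/8.
Weighting by the prior gives 1/2 · 2/27 = 1/27, 1/2 · 1/8 = 1/16; with total 43/432.
By Bayes' rule, P(box B | data) = (1/16) / (43/432) = 27/43.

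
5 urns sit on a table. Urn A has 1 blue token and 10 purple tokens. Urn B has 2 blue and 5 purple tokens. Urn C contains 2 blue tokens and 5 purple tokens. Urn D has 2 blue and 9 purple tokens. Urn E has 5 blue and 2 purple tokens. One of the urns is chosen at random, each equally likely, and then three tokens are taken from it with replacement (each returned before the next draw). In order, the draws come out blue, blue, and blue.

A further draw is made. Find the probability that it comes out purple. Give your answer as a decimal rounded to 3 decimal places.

0.342

Compute the likelihood of the observed sequence for each case: P(data | urn A) = (1/11)(1/11)(1/11) = 0.00075131; P(data | urn B) = (2/7)(2/7)(2/7) = 0.023324; P(data | urn C) = (2/7)(2/7)(2/7) = 0.023324; P(data | urn D) = (2/11)(2/11)(2/11) = 0.0060105; P(data | urn E) = (5/7)(5/7)(5/7) = 0.36443.
Multiplying each by its prior: 1/5 · 0.00075131 = 0.00015026, 1/5 · 0.023324 = 0.0046647, 1/5 · 0.023324 = 0.0046647, 1/5 · 0.0060105 = 0.0012021, 1/5 · 0.36443 = 0.072886; these sum to 0.083568.
Normalising, the posterior is P(urn A | data) = 0.0017981, P(urn B | data) = 0.055819, P(urn C | data) = 0.055819, P(urn D | data) = 0.014385, P(urn E | data) = 0.87218.
So P(purple next | data) = Σ P(purple next | H) P(H | data) = (10/11)(0.0017981) + (5/7)(0.055819) + (5/7)(0.055819) + (9/11)(0.014385) + (2/7)(0.87218) = 0.34234.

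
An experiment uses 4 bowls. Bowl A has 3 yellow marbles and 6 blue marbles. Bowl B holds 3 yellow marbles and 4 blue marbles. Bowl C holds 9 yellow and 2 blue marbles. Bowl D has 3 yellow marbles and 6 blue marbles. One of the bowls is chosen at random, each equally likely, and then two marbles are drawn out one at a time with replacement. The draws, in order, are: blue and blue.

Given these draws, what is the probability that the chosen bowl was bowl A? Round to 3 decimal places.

Compute the likelihood of the observed sequence for each case: P(data | bowl A) = (6/9)(6/9) = 0.44444; P(data | bowl B) = (4/7)(4/7) = 0.32653; P(data | bowl C) = (2/11)(2/11) = 0.033058; P(data | bowl D) = (6/9)(6/9) = 0.44444.
The prior-weighted likelihoods are 1/4 · 0.44444 = 0.11111, 1/4 · 0.32653 = 0.081633, 1/4 · 0.033058 = 0.0082645, 1/4 · 0.44444 = 0.11111; these sum to 0.31212.
So P(bowl A | data) = (0.11111) / (0.31212) = 0.35599.

0.356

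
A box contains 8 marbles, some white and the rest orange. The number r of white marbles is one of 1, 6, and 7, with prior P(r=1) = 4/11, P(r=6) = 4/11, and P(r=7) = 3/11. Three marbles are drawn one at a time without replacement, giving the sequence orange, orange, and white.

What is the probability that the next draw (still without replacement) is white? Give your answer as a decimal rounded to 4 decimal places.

Compute the likelihood of the observed sequence for each case: P(data | r = 1) = (7/8)(6/7)(1/6) = 1/8; P(data | r = 6) = (2/8)(1/7)(6/6) = 1/28; P(data | r = 7) = (1/8)(0/7) = 0.
Multiplying each by its prior: 4/11 · 1/8 = 1/22, 4/11 · 1/28 = 1/77, 3/11 · 0 = 0; these sum to 9/154.
Dividing through by the total gives posterior P(r = 1 | data) = 7/9, P(r = 6 | data) = 2/9, P(r = 7 | data) = 0.
The predictive probability is P(white next | data) = (0)(7/9) + (1)(2/9) = 2/9.

0.2222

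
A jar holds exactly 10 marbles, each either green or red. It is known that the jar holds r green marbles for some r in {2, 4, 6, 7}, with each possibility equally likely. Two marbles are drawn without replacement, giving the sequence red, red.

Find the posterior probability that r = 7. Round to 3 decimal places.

0.058

For each hypothesis, P(data | H) works out to: P(data | r = 2) = (8/10)(7/9) = 28/45; P(data | r = 4) = (6/10)(5/9) = 1/3; P(data | r = 6) = (4/10)(3/9) = 2/15; P(data | r = 7) = (3/10)(2/9) = 1/15.
The prior-weighted likelihoods are 1/4 · 28/45 = 7/45, 1/4 · 1/3 = 1/12, 1/4 · 2/15 = 1/30, 1/4 · 1/15 = 1/60; with total 13/45.
Therefore the posterior P(r = 7 | data) = (1/60) / (13/45) = 3/52.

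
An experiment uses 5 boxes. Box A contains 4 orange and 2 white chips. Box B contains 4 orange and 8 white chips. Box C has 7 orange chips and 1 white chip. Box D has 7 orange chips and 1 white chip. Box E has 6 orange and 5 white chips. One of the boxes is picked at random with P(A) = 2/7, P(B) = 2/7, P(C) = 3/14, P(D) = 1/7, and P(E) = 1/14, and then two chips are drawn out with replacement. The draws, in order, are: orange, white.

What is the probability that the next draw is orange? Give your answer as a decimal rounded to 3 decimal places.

Compute the likelihood of the observed sequence for each case: P(data | box A) = (4/6)(2/6) = 0.22222; P(data | box B) = (4/12)(8/12) = 0.22222; P(data | box C) = (7/8)(1/8) = 0.10938; P(data | box D) = (7/8)(1/8) = 0.10938; P(data | box E) = (6/11)(5/11) = 0.24793.
Weighting by the prior gives 2/7 · 0.22222 = 0.063492, 2/7 · 0.22222 = 0.063492, 3/14 · 0.10938 = 0.023438, 1/7 · 0.10938 = 0.015625, 1/14 · 0.24793 = 0.01771; with total 0.18376.
The posterior is then P(box A | data) = 0.34552, P(box B | data) = 0.34552, P(box C | data) = 0.12755, P(box D | data) = 0.085031, P(box E | data) = 0.096375.
Averaging over the posterior, P(orange next | data) = (2/3)(0.34552) + (1/3)(0.34552) + (7/8)(0.12755) + (7/8)(0.085031) + (6/11)(0.096375) = 0.5841.

0.584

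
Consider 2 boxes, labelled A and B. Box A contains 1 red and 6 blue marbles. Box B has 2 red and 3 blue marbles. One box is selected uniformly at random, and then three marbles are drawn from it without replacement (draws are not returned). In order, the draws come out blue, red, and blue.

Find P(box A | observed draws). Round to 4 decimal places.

For each hypothesis, P(data | H) works out to: P(data | box A) = (6/7)(1/6)(5/5) = 1/7; P(data | box B) = (3/5)(2/4)(2/3) = 1/5.
The prior-weighted likelihoods are 1/2 · 1/7 = 1/14, 1/2 · 1/5 = 1/10; these sum to 6/35.
So P(box A | data) = (1/14) / (6/35) = 5/12.

0.4167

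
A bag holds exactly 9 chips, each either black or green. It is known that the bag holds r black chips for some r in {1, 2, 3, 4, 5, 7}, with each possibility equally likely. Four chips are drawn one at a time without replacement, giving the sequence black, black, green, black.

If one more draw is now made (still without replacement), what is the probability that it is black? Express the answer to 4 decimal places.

Compute the likelihood of the observed sequence for each case: P(data | r = 1) = (1/9)(0/8) = 0; P(data | r = 2) = (2/9)(1/8)(7/7)(0/6) = 0; P(data | r = 3) = (3/9)(2/8)(6/7)(1/6) = 1/84; P(data | r = 4) = (4/9)(3/8)(5/7)(2/6) = 5/126; P(data | r = 5) = (5/9)(4/8)(4/7)(3/6) = 5/63; P(data | r = 7) = (7/9)(6/8)(2/7)(5/6) = 5/36.
The prior-weighted likelihoods are 1/6 · 0 = 0, 1/6 · 0 = 0, 1/6 · 1/84 = 1/504, 1/6 · 5/126 = 5/756, 1/6 · 5/63 = 5/378, 1/6 · 5/36 = 5/216; with total 17/378.
The posterior is then P(r = 1 | data) = 0, P(r = 2 | data) = 0, P(r = 3 | data) = 3/68, P(r = 4 | data) = 5/34, P(r = 5 | data) = 5/17, P(r = 7 | data) = 35/68.
Averaging over the posterior, P(black next | data) = (0)(3/68) + (1/5)(5/34) + (2/5)(5/17) + (4/5)(35/68) = 19/34.

0.5588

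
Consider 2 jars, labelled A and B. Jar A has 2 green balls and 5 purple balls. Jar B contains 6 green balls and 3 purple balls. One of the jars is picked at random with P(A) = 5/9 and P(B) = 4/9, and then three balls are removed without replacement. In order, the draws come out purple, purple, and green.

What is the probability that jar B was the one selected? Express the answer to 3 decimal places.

0.231

Under each hypothesis, the probability of the observed sequence is: P(data | jar A) = (5/7)(4/6)(2/5) = 4/21; P(data | jar B) = (3/9)(2/8)(6/7) = 1/14.
The prior-weighted likelihoods are 5/9 · 4/21 = 20/189, 4/9 · 1/14 = 2/63; summing to 26/189.
So P(jar B | data) = (2/63) / (26/189) = 3/13.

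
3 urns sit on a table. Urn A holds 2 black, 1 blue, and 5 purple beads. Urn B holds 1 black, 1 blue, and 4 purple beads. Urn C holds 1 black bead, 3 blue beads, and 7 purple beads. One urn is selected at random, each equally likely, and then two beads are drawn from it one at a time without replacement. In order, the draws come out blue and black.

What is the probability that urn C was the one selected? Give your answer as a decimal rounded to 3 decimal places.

Under each hypothesis, the probability of the observed sequence is: P(data | urn A) = (1/8)(2/7) = 0.035714; P(data | urn B) = (1/6)(1/5) = 0.033333; P(data | urn C) = (3/11)(1/10) = 0.027273.
Weighting by the prior gives 1/3 · 0.035714 = 0.011905, 1/3 · 0.033333 = 0.011111, 1/3 · 0.027273 = 0.0090909; these sum to 0.032107.
Therefore the posterior P(urn C | data) = (0.0090909) / (0.032107) = 0.28315.

0.283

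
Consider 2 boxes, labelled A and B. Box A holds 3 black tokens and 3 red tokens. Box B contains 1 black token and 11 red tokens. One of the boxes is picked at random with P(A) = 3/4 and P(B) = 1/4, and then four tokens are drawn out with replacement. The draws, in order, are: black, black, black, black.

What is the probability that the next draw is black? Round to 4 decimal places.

0.4999

For each hypothesis, P(data | H) works out to: P(data | box A) = (3/6)(3/6)(3/6)(3/6) = 0.0625; P(data | box B) = (1/12)(1/12)(1/12)(1/12) = 4.8225e-05.
The prior-weighted likelihoods are 3/4 · 0.0625 = 0.046875, 1/4 · 4.8225e-05 = 1.2056e-05; summing to 0.046887.
The posterior is then P(box A | data) = 0.99974, P(box B | data) = 0.00025714.
The predictive probability is P(black next | data) = (1/2)(0.99974) + (1/12)(0.00025714) = 0.49989.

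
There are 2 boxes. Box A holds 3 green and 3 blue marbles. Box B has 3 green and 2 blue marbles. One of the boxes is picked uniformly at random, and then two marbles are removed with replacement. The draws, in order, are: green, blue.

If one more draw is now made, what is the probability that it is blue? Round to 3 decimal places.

0.451

The likelihood of the observed sequence under each hypothesis: P(data | box A) = (3/6)(3/6) = 1/4; P(data | box B) = (3/5)(2/5) = 6/25.
Weighting by the prior gives 1/2 · 1/4 = 1/8, 1/2 · 6/25 = 3/25; these sum to 49/200.
The posterior is then P(box A | data) = 25/49, P(box B | data) = 24/49.
So P(blue next | data) = Σ P(blue next | H) P(H | data) = (1/2)(25/49) + (2/5)(24/49) = 221/490.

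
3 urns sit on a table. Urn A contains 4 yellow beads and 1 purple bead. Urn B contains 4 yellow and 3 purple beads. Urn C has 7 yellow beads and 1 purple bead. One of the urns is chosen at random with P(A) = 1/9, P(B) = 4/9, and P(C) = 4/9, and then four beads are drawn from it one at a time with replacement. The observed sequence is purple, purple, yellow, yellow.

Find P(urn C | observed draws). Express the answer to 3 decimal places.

0.153

The likelihood of the observed sequence under each hypothesis: P(data | urn A) = (1/5)(1/5)(4/5)(4/5) = 0.0256; P(data | urn B) = (3/7)(3/7)(4/7)(4/7) = 0.059975; P(data | urn C) = (1/8)(1/8)(7/8)(7/8) = 0.011963.
The prior-weighted likelihoods are 1/9 · 0.0256 = 0.0028444, 4/9 · 0.059975 = 0.026656, 4/9 · 0.011963 = 0.0053168; with total 0.034817.
By Bayes' rule, P(urn C | data) = (0.0053168) / (0.034817) = 0.15271.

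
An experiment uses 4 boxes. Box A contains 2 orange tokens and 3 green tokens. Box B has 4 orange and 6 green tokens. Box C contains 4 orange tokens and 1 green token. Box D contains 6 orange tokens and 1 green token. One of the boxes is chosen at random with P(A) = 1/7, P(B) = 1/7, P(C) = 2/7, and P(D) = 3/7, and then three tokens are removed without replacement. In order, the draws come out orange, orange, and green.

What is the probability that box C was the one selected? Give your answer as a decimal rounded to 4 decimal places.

0.3889

For each hypothesis, P(data | H) works out to: P(data | box A) = (2/5)(1/4)(3/3) = 1/10; P(data | box B) = (4/10)(3/9)(6/8) = 1/10; P(data | box C) = (4/5)(3/4)(1/3) = 1/5; P(data | box D) = (6/7)(5/6)(1/5) = 1/7.
Multiplying each by its prior: 1/7 · 1/10 = 1/70, 1/7 · 1/10 = 1/70, 2/7 · 1/5 = 2/35, 3/7 · 1/7 = 3/49; these sum to 36/245.
Hence P(box C | data) = (2/35) / (36/245) = 7/18.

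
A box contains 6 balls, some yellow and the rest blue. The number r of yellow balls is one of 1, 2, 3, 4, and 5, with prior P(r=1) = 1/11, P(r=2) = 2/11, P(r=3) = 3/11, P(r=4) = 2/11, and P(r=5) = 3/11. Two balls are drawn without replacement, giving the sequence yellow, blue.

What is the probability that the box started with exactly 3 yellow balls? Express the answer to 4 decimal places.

Under each hypothesis, the probability of the observed sequence is: P(data | r = 1) = (1/6)(5/5) = 1/6; P(data | r = 2) = (2/6)(4/5) = 4/15; P(data | r = 3) = (3/6)(3/5) = 3/10; P(data | r = 4) = (4/6)(2/5) = 4/15; P(data | r = 5) = (5/6)(1/5) = 1/6.
Weighting by the prior gives 1/11 · 1/6 = 1/66, 2/11 · 4/15 = 8/165, 3/11 · 3/10 = 9/110, 2/11 · 4/15 = 8/165, 3/11 · 1/6 = 1/22; these sum to 79/330.
Therefore the posterior P(r = 3 | data) = (9/110) / (79/330) = 27/79.

0.3418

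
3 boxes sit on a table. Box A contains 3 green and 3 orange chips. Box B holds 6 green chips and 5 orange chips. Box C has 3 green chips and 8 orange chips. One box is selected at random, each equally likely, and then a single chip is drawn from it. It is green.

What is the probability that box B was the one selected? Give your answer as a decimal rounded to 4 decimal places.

Compute the likelihood of this draw for each case: P(data | box A) = (3/6) = 1/2; P(data | box B) = (6/11) = 6/11; P(data | box C) = (3/11) = 3/11.
Weighting by the prior gives 1/3 · 1/2 = 1/6, 1/3 · 6/11 = 2/11, 1/3 · 3/11 = 1/11; with total 29/66.
By Bayes' rule, P(box B | data) = (2/11) / (29/66) = 12/29.

0.4138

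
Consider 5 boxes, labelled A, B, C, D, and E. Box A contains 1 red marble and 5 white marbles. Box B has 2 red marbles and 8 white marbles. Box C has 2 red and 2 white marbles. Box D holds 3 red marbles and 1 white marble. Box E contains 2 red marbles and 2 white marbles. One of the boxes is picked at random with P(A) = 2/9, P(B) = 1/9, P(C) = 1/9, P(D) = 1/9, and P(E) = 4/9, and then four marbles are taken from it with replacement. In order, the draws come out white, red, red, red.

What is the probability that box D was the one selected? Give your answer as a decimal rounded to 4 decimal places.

0.2441

Under each hypothesis, the probability of the observed sequence is: P(data | box A) = (5/6)(1/6)(1/6)(1/6) = 0.003858; P(data | box B) = (8/10)(2/10)(2/10)(2/10) = 0.0064; P(data | box C) = (2/4)(2/4)(2/4)(2/4) = 0.0625; P(data | box D) = (1/4)(3/4)(3/4)(3/4) = 0.10547; P(data | box E) = (2/4)(2/4)(2/4)(2/4) = 0.0625.
The prior-weighted likelihoods are 2/9 · 0.003858 = 0.00085734, 1/9 · 0.0064 = 0.00071111, 1/9 · 0.0625 = 0.0069444, 1/9 · 0.10547 = 0.011719, 4/9 · 0.0625 = 0.027778; these sum to 0.048009.
Hence P(box D | data) = (0.011719) / (0.048009) = 0.24409.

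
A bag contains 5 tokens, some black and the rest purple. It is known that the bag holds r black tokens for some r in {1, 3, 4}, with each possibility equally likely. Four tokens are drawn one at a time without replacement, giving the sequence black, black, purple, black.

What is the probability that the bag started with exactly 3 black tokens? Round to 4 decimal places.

0.3333

For each hypothesis, P(data | H) works out to: P(data | r = 1) = (1/5)(0/4) = 0; P(data | r = 3) = (3/5)(2/4)(2/3)(1/2) = 1/10; P(data | r = 4) = (4/5)(3/4)(1/3)(2/2) = 1/5.
The prior-weighted likelihoods are 1/3 · 0 = 0, 1/3 · 1/10 = 1/30, 1/3 · 1/5 = 1/15; summing to 1/10.
Hence P(r = 3 | data) = (1/30) / (1/10) = 1/3.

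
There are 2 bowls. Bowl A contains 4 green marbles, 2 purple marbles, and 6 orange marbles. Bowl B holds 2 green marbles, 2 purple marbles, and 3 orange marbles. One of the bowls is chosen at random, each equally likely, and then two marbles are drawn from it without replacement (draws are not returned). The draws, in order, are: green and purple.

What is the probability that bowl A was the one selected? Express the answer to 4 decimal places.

Under each hypothesis, the probability of the observed sequence is: P(data | bowl A) = (4/12)(2/11) = 2/33; P(data | bowl B) = (2/7)(2/6) = 2/21.
Multiplying each by its prior: 1/2 · 2/33 = 1/33, 1/2 · 2/21 = 1/21; summing to 6/77.
Therefore the posterior P(bowl A | data) = (1/33) / (6/77) = 7/18.

0.3889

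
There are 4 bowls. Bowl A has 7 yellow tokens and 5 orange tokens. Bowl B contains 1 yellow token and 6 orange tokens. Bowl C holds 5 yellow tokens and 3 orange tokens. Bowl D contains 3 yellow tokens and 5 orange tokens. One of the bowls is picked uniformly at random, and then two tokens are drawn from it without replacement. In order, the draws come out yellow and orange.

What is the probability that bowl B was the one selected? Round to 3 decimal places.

Compute the likelihood of the observed sequence for each case: P(data | bowl A) = (7/12)(5/11) = 35/132; P(data | bowl B) = (1/7)(6/6) = 1/7; P(data | bowl C) = (5/8)(3/7) = 15/56; P(data | bowl D) = (3/8)(5/7) = 15/56.
Multiplying each by its prior: 1/4 · 35/132 = 35/528, 1/4 · 1/7 = 1/28, 1/4 · 15/56 = 15/224, 1/4 · 15/56 = 15/224; these sum to 109/462.
Therefore the posterior P(bowl B | data) = (1/28) / (109/462) = 33/218.

0.151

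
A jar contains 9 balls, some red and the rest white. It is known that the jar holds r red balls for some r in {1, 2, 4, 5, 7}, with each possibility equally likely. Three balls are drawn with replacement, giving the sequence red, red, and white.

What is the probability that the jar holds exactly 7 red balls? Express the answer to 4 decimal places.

0.3121

Compute the likelihood of the observed sequence for each case: P(data | r = 1) = (1/9)(1/9)(8/9) = 0.010974; P(data | r = 2) = (2/9)(2/9)(7/9) = 0.038409; P(data | r = 4) = (4/9)(4/9)(5/9) = 0.10974; P(data | r = 5) = (5/9)(5/9)(4/9) = 0.13717; P(data | r = 7) = (7/9)(7/9)(2/9) = 0.13443.
The prior-weighted likelihoods are 1/5 · 0.010974 = 0.0021948, 1/5 · 0.038409 = 0.0076818, 1/5 · 0.10974 = 0.021948, 1/5 · 0.13717 = 0.027435, 1/5 · 0.13443 = 0.026886; with total 0.086145.
Hence P(r = 7 | data) = (0.026886) / (0.086145) = 0.3121.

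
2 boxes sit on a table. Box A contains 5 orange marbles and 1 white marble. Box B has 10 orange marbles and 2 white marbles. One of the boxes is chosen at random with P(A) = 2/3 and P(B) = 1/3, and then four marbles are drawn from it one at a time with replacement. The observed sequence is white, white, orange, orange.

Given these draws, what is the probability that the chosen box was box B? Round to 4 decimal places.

0.3333

The likelihood of the observed sequence under each hypothesis: P(data | box A) = (1/6)(1/6)(5/6)(5/6) = 0.01929; P(data | box B) = (2/12)(2/12)(10/12)(10/12) = 0.01929.
Multiplying each by its prior: 2/3 · 0.01929 = 0.01286, 1/3 · 0.01929 = 0.00643; with total 0.01929.
So P(box B | data) = (0.00643) / (0.01929) = 0.33333.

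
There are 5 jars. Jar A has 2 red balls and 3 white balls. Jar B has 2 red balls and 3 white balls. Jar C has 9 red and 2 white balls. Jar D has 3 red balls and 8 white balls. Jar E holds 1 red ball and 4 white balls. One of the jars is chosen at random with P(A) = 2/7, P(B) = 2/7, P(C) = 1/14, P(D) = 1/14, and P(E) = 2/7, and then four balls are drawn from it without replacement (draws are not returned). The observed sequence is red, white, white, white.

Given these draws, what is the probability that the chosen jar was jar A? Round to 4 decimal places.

The likelihood of the observed sequence under each hypothesis: P(data | jar A) = (2/5)(3/4)(2/3)(1/2) = 1/10; P(data | jar B) = (2/5)(3/4)(2/3)(1/2) = 1/10; P(data | jar C) = (9/11)(2/10)(1/9)(0/8) = 0; P(data | jar D) = (3/11)(8/10)(7/9)(6/8) = 7/55; P(data | jar E) = (1/5)(4/4)(3/3)(2/2) = 1/5.
Multiplying each by its prior: 2/7 · 1/10 = 1/35, 2/7 · 1/10 = 1/35, 1/14 · 0 = 0, 1/14 · 7/55 = 1/110, 2/7 · 1/5 = 2/35; summing to 19/154.
By Bayes' rule, P(jar A | data) = (1/35) / (19/154) = 22/95.

0.2316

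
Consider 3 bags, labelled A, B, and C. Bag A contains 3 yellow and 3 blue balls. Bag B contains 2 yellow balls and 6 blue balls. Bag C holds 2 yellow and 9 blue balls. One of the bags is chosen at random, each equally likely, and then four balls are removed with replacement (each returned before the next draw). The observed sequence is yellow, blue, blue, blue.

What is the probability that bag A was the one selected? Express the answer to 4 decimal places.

Under each hypothesis, the probability of the observed sequence is: P(data | bag A) = (3/6)(3/6)(3/6)(3/6) = 0.0625; P(data | bag B) = (2/8)(6/8)(6/8)(6/8) = 0.10547; P(data | bag C) = (2/11)(9/11)(9/11)(9/11) = 0.099583.
The prior-weighted likelihoods are 1/3 · 0.0625 = 0.020833, 1/3 · 0.10547 = 0.035156, 1/3 · 0.099583 = 0.033194; summing to 0.089184.
By Bayes' rule, P(bag A | data) = (0.020833) / (0.089184) = 0.2336.

0.2336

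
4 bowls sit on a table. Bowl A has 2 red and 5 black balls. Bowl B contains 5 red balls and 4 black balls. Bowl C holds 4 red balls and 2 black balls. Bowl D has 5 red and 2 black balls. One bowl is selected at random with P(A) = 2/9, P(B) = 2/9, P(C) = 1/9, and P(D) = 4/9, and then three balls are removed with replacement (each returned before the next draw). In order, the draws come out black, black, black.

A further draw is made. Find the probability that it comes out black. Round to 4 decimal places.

Under each hypothesis, the probability of the observed sequence is: P(data | bowl A) = (5/7)(5/7)(5/7) = 0.36443; P(data | bowl B) = (4/9)(4/9)(4/9) = 0.087791; P(data | bowl C) = (2/6)(2/6)(2/6) = 0.037037; P(data | bowl D) = (2/7)(2/7)(2/7) = 0.023324.
Weighting by the prior gives 2/9 · 0.36443 = 0.080985, 2/9 · 0.087791 = 0.019509, 1/9 · 0.037037 = 0.0041152, 4/9 · 0.023324 = 0.010366; these sum to 0.11498.
Dividing through by the total gives posterior P(bowl A | data) = 0.70437, P(bowl B | data) = 0.16968, P(bowl C | data) = 0.035792, P(bowl D | data) = 0.090159.
The predictive probability is P(black next | data) = (5/7)(0.70437) + (4/9)(0.16968) + (1/3)(0.035792) + (2/7)(0.090159) = 0.61622.

0.6162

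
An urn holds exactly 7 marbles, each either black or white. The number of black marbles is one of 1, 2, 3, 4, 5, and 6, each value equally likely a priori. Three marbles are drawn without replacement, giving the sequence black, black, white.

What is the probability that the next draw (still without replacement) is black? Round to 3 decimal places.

0.600

For each hypothesis, P(data | H) works out to: P(data | r = 1) = (1/7)(0/6) = 0; P(data | r = 2) = (2/7)(1/6)(5/5) = 1/21; P(data | r = 3) = (3/7)(2/6)(4/5) = 4/35; P(data | r = 4) = (4/7)(3/6)(3/5) = 6/35; P(data | r = 5) = (5/7)(4/6)(2/5) = 4/21; P(data | r = 6) = (6/7)(5/6)(1/5) = 1/7.
The prior-weighted likelihoods are 1/6 · 0 = 0, 1/6 · 1/21 = 1/126, 1/6 · 4/35 = 2/105, 1/6 · 6/35 = 1/35, 1/6 · 4/21 = 2/63, 1/6 · 1/7 = 1/42; with total 1/9.
Normalising, the posterior is P(r = 1 | data) = 0, P(r = 2 | data) = 1/14, P(r = 3 | data) = 6/35, P(r = 4 | data) = 9/35, P(r = 5 | data) = 2/7, P(r = 6 | data) = 3/14.
So P(black next | data) = Σ P(black next | H) P(H | data) = (0)(1/14) + (1/4)(6/35) + (1/2)(9/35) + (3/4)(2/7) + (1)(3/14) = 3/5.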